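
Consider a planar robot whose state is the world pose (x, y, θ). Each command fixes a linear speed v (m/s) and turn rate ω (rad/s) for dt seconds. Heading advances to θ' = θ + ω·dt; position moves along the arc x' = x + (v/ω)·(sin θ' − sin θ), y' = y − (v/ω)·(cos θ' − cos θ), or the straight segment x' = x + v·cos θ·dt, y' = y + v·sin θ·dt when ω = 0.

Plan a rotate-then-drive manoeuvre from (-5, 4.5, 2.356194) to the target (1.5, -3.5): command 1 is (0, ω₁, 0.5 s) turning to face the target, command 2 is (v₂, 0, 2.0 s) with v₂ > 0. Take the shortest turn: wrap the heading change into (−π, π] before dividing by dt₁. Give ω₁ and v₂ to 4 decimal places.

heading to target = atan2(-3.5−4.5, 1.5−-5) = -0.8885
Δθ = wrap(-0.8885 − 2.3562) = 3.0385; ω₁ = Δθ/dt₁ = 6.0770
distance = √((1.5−-5)² + (-3.5−4.5)²) = 10.3078; v₂ = distance/dt₂ = 5.1539

ω₁ = 6.0770, v₂ = 5.1539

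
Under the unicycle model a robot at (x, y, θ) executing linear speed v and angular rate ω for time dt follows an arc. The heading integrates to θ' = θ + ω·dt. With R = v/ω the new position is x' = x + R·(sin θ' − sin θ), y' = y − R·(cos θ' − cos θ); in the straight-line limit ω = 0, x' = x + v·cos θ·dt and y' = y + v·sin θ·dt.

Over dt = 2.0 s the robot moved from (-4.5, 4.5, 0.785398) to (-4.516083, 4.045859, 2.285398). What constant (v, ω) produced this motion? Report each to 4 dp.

Δθ = 2.285398 − 0.785398 = 1.500000
ω = Δθ/dt = 1.500000/2.0 = 0.7500
R = −Δy/(cos θ' − cos θ) = -0.3333
v = R·ω = -0.3333·0.7500 = -0.2500

v = -0.2500, ω = 0.7500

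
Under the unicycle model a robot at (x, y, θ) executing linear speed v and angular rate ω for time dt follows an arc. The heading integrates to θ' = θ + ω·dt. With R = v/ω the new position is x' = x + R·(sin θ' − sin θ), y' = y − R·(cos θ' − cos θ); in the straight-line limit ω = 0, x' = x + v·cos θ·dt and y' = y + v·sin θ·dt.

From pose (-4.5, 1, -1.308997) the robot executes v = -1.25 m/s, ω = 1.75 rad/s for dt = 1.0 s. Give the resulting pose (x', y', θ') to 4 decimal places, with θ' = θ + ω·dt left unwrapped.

(-5.4948, 1.4611, 0.4410)

θ' = -1.3090 + 1.75·1.0 = 0.4410
R = v/ω = -1.25/1.75 = -0.7143
x' = -4.5 + -0.7143·(sin 0.4410 − sin -1.3090) = -5.4948
y' = 1 − -0.7143·(cos 0.4410 − cos -1.3090) = 1.4611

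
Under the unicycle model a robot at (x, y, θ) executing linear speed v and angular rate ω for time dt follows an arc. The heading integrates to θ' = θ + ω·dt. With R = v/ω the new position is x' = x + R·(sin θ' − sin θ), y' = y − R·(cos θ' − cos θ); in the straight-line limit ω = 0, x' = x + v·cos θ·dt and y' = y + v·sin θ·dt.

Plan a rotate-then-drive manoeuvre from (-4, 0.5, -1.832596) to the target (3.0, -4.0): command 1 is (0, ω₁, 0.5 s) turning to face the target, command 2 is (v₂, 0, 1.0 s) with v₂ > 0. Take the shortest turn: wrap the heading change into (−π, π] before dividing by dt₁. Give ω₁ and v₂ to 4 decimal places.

heading to target = atan2(-4−0.5, 3−-4) = -0.5713
Δθ = wrap(-0.5713 − -1.8326) = 1.2613; ω₁ = Δθ/dt₁ = 2.5225
distance = √((3−-4)² + (-4−0.5)²) = 8.3217; v₂ = distance/dt₂ = 8.3217

ω₁ = 2.5225, v₂ = 8.3217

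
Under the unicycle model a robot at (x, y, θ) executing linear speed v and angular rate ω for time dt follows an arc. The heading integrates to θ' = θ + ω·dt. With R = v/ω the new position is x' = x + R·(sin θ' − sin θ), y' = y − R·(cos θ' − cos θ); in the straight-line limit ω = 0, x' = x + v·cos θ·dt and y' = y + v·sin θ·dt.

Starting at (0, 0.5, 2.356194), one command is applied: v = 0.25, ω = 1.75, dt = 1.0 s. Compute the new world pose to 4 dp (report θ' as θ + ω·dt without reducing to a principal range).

(-0.2184, 0.4804, 4.1062)

θ' = 2.3562 + 1.75·1.0 = 4.1062
R = v/ω = 0.25/1.75 = 0.1429
x' = 0 + 0.1429·(sin 4.1062 − sin 2.3562) = -0.2184
y' = 0.5 − 0.1429·(cos 4.1062 − cos 2.3562) = 0.4804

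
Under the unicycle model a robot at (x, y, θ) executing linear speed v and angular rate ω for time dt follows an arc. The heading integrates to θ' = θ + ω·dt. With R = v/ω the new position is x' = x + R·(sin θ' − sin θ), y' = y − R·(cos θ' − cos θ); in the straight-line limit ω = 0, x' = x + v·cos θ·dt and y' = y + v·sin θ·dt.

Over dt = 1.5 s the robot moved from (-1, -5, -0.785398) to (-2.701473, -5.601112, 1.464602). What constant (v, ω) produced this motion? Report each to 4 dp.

Δθ = 1.464602 − -0.785398 = 2.250000
ω = Δθ/dt = 2.250000/1.5 = 1.5000
R = Δx/(sin θ' − sin θ) = -1.0000
v = R·ω = -1.0000·1.5000 = -1.5000

v = -1.5000, ω = 1.5000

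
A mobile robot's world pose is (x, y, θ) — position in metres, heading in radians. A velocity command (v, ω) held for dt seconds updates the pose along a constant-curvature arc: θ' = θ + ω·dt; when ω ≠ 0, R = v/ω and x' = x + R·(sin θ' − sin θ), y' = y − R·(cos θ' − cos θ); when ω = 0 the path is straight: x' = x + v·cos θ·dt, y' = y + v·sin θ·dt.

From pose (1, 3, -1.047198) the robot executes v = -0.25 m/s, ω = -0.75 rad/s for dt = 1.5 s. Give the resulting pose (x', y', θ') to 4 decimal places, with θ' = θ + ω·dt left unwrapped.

(1.0138, 3.3553, -2.1722)

θ' = -1.0472 + -0.75·1.5 = -2.1722
R = v/ω = -0.25/-0.75 = 0.3333
x' = 1 + 0.3333·(sin -2.1722 − sin -1.0472) = 1.0138
y' = 3 − 0.3333·(cos -2.1722 − cos -1.0472) = 3.3553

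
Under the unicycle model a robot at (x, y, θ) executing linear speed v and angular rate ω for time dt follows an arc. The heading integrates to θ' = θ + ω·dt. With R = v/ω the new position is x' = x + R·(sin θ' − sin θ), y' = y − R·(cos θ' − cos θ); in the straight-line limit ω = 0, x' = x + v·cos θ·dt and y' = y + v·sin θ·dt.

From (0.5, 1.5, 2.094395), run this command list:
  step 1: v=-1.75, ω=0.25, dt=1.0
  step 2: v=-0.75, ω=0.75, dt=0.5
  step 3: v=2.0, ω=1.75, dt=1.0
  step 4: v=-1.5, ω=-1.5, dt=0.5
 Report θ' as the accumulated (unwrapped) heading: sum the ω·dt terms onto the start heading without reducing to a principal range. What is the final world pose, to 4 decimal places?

step 1: θ'=2.3444 (R=-7.0000) → pose (1.5544, 0.1090, 2.3444)
step 2: θ'=2.7194 (R=-1.0000) → pose (1.8600, -0.1045, 2.7194)
step 3: θ'=4.4694 (R=1.1429) → pose (0.2824, -0.8720, 4.4694)
step 4: θ'=3.7194 (R=1.0000) → pose (0.7069, -0.2749, 3.7194)

(0.7069, -0.2749, 3.7194)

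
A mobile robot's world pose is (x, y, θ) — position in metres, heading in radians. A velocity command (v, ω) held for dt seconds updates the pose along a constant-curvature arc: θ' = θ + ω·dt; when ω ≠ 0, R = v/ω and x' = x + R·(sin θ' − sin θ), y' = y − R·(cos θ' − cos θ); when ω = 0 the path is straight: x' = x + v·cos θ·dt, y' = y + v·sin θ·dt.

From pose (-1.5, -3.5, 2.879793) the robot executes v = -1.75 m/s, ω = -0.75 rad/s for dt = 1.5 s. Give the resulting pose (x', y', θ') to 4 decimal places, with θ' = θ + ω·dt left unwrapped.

θ' = 2.8798 + -0.75·1.5 = 1.7548
R = v/ω = -1.75/-0.75 = 2.3333
x' = -1.5 + 2.3333·(sin 1.7548 − sin 2.8798) = 0.1900
y' = -3.5 − 2.3333·(cos 1.7548 − cos 2.8798) = -5.3269

(0.1900, -5.3269, 1.7548)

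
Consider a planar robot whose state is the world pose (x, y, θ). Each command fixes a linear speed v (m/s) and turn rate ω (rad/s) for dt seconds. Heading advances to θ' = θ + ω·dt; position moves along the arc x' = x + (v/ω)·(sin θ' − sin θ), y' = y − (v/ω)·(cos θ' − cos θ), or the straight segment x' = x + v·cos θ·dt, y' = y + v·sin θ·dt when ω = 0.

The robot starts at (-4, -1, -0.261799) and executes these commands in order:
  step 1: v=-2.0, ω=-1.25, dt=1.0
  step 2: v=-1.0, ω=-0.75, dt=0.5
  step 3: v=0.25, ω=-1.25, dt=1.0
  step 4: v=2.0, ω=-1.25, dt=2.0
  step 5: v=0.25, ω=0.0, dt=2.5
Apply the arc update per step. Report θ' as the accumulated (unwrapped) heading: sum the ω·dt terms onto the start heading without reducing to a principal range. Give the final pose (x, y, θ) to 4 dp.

(-5.7810, 4.0599, -5.6368)

step 1: θ'=-1.5118 (R=1.6000) → pose (-5.1831, 0.4511, -1.5118)
step 2: θ'=-1.8868 (R=1.3333) → pose (-5.1194, 0.9441, -1.8868)
step 3: θ'=-3.1368 (R=-0.2000) → pose (-5.3085, 0.8063, -3.1368)
step 4: θ'=-5.6368 (R=-1.6000) → pose (-6.2799, 3.6835, -5.6368)
step 5: θ'=-5.6368 (straight) → pose (-5.7810, 4.0599, -5.6368)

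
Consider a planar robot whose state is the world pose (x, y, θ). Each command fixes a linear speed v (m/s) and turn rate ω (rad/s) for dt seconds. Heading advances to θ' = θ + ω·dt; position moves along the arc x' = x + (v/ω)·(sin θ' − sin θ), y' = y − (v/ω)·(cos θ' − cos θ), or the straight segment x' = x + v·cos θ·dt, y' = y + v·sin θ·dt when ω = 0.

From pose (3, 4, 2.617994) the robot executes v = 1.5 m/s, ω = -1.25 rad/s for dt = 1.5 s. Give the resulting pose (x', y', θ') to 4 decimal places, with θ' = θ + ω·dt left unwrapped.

(2.7882, 5.9230, 0.7430)

θ' = 2.6180 + -1.25·1.5 = 0.7430
R = v/ω = 1.5/-1.25 = -1.2000
x' = 3 + -1.2000·(sin 0.7430 − sin 2.6180) = 2.7882
y' = 4 − -1.2000·(cos 0.7430 − cos 2.6180) = 5.9230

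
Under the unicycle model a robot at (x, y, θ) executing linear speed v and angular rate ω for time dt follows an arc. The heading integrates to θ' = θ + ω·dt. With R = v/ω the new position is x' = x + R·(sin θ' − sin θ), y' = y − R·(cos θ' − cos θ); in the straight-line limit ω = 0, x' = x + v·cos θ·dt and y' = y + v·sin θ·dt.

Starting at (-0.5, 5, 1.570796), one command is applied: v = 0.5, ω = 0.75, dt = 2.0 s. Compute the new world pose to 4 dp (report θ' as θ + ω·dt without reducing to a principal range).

θ' = 1.5708 + 0.75·2.0 = 3.0708
R = v/ω = 0.5/0.75 = 0.6667
x' = -0.5 + 0.6667·(sin 3.0708 − sin 1.5708) = -1.1195
y' = 5 − 0.6667·(cos 3.0708 − cos 1.5708) = 5.6650

(-1.1195, 5.6650, 3.0708)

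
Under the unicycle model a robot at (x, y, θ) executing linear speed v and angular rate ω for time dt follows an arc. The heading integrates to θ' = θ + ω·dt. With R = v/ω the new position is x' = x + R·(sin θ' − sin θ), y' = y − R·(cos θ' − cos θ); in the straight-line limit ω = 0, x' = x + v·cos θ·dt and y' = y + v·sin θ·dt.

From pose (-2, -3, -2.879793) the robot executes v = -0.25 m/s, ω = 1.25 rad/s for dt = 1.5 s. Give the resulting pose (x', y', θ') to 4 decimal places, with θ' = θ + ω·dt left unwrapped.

(-1.8830, -2.6996, -1.0048)

θ' = -2.8798 + 1.25·1.5 = -1.0048
R = v/ω = -0.25/1.25 = -0.2000
x' = -2 + -0.2000·(sin -1.0048 − sin -2.8798) = -1.8830
y' = -3 − -0.2000·(cos -1.0048 − cos -2.8798) = -2.6996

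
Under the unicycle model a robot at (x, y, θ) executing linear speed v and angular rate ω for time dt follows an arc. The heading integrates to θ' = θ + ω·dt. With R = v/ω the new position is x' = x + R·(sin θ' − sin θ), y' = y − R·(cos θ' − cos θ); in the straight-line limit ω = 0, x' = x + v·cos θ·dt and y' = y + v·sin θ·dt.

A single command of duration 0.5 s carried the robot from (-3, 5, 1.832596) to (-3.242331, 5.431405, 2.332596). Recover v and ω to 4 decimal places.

Δθ = 2.332596 − 1.832596 = 0.500000
ω = Δθ/dt = 0.500000/0.5 = 1.0000
R = −Δy/(cos θ' − cos θ) = 1.0000
v = R·ω = 1.0000·1.0000 = 1.0000

v = 1.0000, ω = 1.0000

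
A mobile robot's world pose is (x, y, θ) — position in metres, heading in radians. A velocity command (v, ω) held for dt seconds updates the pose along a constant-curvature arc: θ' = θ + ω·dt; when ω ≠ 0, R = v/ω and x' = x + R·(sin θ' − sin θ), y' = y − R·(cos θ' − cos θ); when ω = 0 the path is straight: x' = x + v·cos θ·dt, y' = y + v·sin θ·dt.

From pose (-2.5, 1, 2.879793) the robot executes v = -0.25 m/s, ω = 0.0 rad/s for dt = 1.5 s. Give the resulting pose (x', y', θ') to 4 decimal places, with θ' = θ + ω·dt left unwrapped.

θ' = 2.8798 + 0.0·1.5 = 2.8798
ω = 0 → straight: x' = -2.5 + -0.25·cos(2.8798)·1.5 = -2.1378
y' = 1 + -0.25·sin(2.8798)·1.5 = 0.9029

(-2.1378, 0.9029, 2.8798)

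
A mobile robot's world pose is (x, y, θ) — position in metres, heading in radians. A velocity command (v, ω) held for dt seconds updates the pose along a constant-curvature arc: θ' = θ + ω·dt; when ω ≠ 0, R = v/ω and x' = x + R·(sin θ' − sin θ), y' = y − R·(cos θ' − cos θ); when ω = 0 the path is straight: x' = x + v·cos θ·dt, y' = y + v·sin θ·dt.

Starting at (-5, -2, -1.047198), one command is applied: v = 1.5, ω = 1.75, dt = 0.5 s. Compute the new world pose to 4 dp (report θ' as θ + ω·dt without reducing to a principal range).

(-4.4046, -2.4159, -0.1722)

θ' = -1.0472 + 1.75·0.5 = -0.1722
R = v/ω = 1.5/1.75 = 0.8571
x' = -5 + 0.8571·(sin -0.1722 − sin -1.0472) = -4.4046
y' = -2 − 0.8571·(cos -0.1722 − cos -1.0472) = -2.4159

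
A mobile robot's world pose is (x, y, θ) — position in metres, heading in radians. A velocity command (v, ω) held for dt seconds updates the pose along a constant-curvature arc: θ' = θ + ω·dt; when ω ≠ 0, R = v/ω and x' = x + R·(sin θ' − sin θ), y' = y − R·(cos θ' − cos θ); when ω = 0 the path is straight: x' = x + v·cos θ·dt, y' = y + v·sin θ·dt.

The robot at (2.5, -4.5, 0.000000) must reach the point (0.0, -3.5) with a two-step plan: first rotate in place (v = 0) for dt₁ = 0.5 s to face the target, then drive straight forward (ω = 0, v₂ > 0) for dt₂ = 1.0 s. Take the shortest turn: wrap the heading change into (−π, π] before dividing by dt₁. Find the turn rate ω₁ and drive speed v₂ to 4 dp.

ω₁ = 5.5222, v₂ = 2.6926

heading to target = atan2(-3.5−-4.5, 0−2.5) = 2.7611
Δθ = wrap(2.7611 − 0.0000) = 2.7611; ω₁ = Δθ/dt₁ = 5.5222
distance = √((0−2.5)² + (-3.5−-4.5)²) = 2.6926; v₂ = distance/dt₂ = 2.6926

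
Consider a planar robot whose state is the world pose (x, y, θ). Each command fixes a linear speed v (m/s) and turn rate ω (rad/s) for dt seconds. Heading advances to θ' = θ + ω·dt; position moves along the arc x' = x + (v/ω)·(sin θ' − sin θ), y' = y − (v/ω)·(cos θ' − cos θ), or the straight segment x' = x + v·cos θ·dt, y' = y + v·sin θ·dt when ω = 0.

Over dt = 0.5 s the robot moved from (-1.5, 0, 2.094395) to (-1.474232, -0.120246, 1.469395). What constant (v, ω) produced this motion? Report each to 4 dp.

Δθ = 1.469395 − 2.094395 = -0.625000
ω = Δθ/dt = -0.625000/0.5 = -1.2500
R = −Δy/(cos θ' − cos θ) = 0.2000
v = R·ω = 0.2000·-1.2500 = -0.2500

v = -0.2500, ω = -1.2500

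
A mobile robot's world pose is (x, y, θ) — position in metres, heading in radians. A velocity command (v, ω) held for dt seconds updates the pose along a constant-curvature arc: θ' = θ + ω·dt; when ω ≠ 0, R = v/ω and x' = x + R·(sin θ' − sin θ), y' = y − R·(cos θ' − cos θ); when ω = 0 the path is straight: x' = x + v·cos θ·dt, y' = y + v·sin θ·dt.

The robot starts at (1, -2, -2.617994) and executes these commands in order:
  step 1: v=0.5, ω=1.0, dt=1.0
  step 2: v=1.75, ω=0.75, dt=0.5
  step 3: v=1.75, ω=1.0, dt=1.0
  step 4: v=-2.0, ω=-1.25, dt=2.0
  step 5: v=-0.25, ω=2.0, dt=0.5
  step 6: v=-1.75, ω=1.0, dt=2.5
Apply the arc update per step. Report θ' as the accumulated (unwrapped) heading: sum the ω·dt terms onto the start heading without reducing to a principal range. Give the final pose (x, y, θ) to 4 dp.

(-0.9794, 0.2874, 0.7570)

step 1: θ'=-1.6180 (R=0.5000) → pose (0.7506, -2.4094, -1.6180)
step 2: θ'=-1.2430 (R=2.3333) → pose (0.8722, -3.2708, -1.2430)
step 3: θ'=-0.2430 (R=1.7500) → pose (2.1080, -4.4059, -0.2430)
step 4: θ'=-2.7430 (R=1.6000) → pose (1.8719, -1.3783, -2.7430)
step 5: θ'=-1.7430 (R=-0.1250) → pose (1.9466, -1.2846, -1.7430)
step 6: θ'=0.7570 (R=-1.7500) → pose (-0.9794, 0.2874, 0.7570)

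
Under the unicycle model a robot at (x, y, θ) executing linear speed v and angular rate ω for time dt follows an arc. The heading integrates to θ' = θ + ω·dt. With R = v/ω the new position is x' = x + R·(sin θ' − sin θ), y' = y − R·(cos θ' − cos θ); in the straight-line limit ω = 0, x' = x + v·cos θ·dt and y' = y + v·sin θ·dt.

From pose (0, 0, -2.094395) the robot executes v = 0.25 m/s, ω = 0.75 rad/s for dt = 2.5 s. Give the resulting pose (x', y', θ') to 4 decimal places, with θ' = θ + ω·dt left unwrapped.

(0.2161, -0.4920, -0.2194)

θ' = -2.0944 + 0.75·2.5 = -0.2194
R = v/ω = 0.25/0.75 = 0.3333
x' = 0 + 0.3333·(sin -0.2194 − sin -2.0944) = 0.2161
y' = 0 − 0.3333·(cos -0.2194 − cos -2.0944) = -0.4920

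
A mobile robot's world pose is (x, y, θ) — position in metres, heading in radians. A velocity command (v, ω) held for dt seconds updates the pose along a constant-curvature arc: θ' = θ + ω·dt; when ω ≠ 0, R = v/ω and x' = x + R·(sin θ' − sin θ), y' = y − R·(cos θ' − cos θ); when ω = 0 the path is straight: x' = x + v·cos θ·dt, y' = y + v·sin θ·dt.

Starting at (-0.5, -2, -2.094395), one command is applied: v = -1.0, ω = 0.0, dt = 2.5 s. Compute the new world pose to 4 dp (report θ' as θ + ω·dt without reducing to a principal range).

(0.7500, 0.1651, -2.0944)

θ' = -2.0944 + 0.0·2.5 = -2.0944
ω = 0 → straight: x' = -0.5 + -1.0·cos(-2.0944)·2.5 = 0.7500
y' = -2 + -1.0·sin(-2.0944)·2.5 = 0.1651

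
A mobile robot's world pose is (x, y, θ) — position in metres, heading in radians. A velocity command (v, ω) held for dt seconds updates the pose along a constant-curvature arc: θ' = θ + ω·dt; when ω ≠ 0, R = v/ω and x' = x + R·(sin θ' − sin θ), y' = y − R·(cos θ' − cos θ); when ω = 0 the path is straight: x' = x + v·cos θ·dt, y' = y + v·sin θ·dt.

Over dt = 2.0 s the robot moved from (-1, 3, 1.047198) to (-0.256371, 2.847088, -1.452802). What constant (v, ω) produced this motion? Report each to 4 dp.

Δθ = -1.452802 − 1.047198 = -2.500000
ω = Δθ/dt = -2.500000/2.0 = -1.2500
R = Δx/(sin θ' − sin θ) = -0.4000
v = R·ω = -0.4000·-1.2500 = 0.5000

v = 0.5000, ω = -1.2500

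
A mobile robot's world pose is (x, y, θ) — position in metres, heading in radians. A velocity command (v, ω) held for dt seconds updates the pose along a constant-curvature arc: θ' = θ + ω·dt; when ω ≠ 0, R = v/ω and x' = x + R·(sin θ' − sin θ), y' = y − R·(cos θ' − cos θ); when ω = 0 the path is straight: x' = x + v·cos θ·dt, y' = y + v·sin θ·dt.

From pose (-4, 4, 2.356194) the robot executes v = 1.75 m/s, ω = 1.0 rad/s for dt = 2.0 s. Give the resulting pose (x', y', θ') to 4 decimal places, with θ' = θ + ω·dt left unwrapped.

(-6.8776, 3.3728, 4.3562)

θ' = 2.3562 + 1.0·2.0 = 4.3562
R = v/ω = 1.75/1.0 = 1.7500
x' = -4 + 1.7500·(sin 4.3562 − sin 2.3562) = -6.8776
y' = 4 − 1.7500·(cos 4.3562 − cos 2.3562) = 3.3728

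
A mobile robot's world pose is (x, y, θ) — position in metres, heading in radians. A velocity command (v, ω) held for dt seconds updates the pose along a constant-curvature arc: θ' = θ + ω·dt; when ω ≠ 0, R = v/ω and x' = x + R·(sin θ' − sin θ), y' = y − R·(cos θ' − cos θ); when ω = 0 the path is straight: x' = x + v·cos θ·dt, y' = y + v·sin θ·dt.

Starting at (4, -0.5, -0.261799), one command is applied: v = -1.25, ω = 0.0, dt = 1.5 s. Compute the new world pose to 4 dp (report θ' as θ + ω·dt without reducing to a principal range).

(2.1889, -0.0147, -0.2618)

θ' = -0.2618 + 0.0·1.5 = -0.2618
ω = 0 → straight: x' = 4 + -1.25·cos(-0.2618)·1.5 = 2.1889
y' = -0.5 + -1.25·sin(-0.2618)·1.5 = -0.0147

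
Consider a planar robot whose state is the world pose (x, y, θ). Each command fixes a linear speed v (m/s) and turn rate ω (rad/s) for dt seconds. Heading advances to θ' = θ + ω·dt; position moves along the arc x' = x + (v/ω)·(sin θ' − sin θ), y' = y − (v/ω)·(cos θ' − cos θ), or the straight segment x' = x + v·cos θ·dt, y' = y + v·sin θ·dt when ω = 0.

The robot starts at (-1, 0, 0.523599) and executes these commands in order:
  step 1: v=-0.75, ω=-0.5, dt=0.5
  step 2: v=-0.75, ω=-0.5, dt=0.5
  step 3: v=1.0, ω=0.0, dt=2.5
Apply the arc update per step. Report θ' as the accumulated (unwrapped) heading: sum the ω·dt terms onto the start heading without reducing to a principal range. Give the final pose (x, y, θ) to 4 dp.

step 1: θ'=0.2736 (R=1.5000) → pose (-1.3447, -0.1452, 0.2736)
step 2: θ'=0.0236 (R=1.5000) → pose (-1.7146, -0.2005, 0.0236)
step 3: θ'=0.0236 (straight) → pose (0.7847, -0.1416, 0.0236)

(0.7847, -0.1416, 0.0236)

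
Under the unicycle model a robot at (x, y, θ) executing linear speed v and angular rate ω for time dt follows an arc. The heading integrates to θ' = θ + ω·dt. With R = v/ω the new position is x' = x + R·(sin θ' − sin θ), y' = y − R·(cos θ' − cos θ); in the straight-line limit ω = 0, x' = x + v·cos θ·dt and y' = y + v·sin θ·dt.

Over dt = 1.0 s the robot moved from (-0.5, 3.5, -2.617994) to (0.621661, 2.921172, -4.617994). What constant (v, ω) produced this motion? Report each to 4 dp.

v = -1.5000, ω = -2.0000

Δθ = -4.617994 − -2.617994 = -2.000000
ω = Δθ/dt = -2.000000/1.0 = -2.0000
R = Δx/(sin θ' − sin θ) = 0.7500
v = R·ω = 0.7500·-2.0000 = -1.5000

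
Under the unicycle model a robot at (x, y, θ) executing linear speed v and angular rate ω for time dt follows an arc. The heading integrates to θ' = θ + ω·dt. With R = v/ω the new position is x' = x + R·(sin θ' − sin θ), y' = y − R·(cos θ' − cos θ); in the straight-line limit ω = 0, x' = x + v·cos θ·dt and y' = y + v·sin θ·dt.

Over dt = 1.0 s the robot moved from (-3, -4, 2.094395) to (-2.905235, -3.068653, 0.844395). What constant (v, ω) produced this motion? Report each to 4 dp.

Δθ = 0.844395 − 2.094395 = -1.250000
ω = Δθ/dt = -1.250000/1.0 = -1.2500
R = −Δy/(cos θ' − cos θ) = -0.8000
v = R·ω = -0.8000·-1.2500 = 1.0000

v = 1.0000, ω = -1.2500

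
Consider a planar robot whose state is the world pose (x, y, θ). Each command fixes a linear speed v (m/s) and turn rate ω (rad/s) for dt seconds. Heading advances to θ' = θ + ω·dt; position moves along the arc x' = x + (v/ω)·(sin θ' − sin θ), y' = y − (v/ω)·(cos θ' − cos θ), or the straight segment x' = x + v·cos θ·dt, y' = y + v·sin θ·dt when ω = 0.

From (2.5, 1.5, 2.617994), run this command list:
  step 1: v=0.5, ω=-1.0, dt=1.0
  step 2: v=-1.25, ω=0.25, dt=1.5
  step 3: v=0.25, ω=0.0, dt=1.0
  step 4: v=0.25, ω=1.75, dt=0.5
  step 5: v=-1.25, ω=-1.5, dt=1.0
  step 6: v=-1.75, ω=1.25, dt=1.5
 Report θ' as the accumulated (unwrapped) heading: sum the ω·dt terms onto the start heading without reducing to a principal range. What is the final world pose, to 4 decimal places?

(4.5940, -2.2414, 3.2430)

step 1: θ'=1.6180 (R=-0.5000) → pose (2.2506, 1.9094, 1.6180)
step 2: θ'=1.9930 (R=-5.0000) → pose (2.6840, 0.0965, 1.9930)
step 3: θ'=1.9930 (straight) → pose (2.5816, 0.3245, 1.9930)
step 4: θ'=2.8680 (R=0.1429) → pose (2.4899, 0.4035, 2.8680)
step 5: θ'=1.3680 (R=0.8333) → pose (3.0810, -0.5666, 1.3680)
step 6: θ'=3.2430 (R=-1.4000) → pose (4.5940, -2.2414, 3.2430)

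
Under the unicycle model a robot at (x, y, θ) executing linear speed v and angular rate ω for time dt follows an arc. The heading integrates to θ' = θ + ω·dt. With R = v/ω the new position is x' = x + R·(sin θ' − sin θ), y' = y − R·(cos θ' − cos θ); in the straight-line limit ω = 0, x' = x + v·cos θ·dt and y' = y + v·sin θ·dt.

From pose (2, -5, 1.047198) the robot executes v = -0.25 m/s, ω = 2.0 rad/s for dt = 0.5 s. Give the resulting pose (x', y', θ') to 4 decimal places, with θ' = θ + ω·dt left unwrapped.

θ' = 1.0472 + 2.0·0.5 = 2.0472
R = v/ω = -0.25/2.0 = -0.1250
x' = 2 + -0.1250·(sin 2.0472 − sin 1.0472) = 1.9972
y' = -5 − -0.1250·(cos 2.0472 − cos 1.0472) = -5.1198

(1.9972, -5.1198, 2.0472)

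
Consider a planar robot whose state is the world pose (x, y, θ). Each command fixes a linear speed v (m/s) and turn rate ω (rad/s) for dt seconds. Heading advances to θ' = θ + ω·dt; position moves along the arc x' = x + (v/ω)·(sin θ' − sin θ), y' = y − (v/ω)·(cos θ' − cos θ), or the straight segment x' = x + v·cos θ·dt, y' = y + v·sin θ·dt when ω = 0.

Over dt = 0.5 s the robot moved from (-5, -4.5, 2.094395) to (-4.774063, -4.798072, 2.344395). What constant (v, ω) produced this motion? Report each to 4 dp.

v = -0.7500, ω = 0.5000

Δθ = 2.344395 − 2.094395 = 0.250000
ω = Δθ/dt = 0.250000/0.5 = 0.5000
R = −Δy/(cos θ' − cos θ) = -1.5000
v = R·ω = -1.5000·0.5000 = -0.7500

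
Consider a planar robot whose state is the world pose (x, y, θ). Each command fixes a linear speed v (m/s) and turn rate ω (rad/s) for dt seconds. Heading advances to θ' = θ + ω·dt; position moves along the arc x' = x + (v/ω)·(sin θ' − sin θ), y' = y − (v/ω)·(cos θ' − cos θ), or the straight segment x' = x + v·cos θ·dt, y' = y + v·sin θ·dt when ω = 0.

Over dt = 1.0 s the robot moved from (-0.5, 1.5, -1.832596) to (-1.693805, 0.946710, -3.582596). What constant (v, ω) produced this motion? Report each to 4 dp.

v = 1.5000, ω = -1.7500

Δθ = -3.582596 − -1.832596 = -1.750000
ω = Δθ/dt = -1.750000/1.0 = -1.7500
R = Δx/(sin θ' − sin θ) = -0.8571
v = R·ω = -0.8571·-1.7500 = 1.5000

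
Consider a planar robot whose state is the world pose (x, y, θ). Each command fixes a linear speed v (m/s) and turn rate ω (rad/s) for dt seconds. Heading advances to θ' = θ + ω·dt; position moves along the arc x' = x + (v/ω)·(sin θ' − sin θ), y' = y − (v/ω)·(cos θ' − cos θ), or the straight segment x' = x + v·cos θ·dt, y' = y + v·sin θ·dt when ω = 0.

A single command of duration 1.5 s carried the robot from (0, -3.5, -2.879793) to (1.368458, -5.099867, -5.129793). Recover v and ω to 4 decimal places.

Δθ = -5.129793 − -2.879793 = -2.250000
ω = Δθ/dt = -2.250000/1.5 = -1.5000
R = −Δy/(cos θ' − cos θ) = 1.1667
v = R·ω = 1.1667·-1.5000 = -1.7500

v = -1.7500, ω = -1.5000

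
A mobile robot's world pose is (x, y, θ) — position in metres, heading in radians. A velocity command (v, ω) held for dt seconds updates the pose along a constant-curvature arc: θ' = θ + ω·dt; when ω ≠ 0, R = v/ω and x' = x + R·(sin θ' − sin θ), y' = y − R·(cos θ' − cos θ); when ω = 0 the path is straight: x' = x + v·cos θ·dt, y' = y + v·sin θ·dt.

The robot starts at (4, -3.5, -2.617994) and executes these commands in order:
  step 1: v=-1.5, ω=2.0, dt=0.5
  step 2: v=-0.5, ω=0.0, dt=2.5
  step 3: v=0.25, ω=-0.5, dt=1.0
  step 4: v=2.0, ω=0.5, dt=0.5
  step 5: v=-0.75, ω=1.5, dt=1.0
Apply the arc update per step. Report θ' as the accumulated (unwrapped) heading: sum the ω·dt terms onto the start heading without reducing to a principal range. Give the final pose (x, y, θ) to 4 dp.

(3.6538, -2.1707, -0.3680)

step 1: θ'=-1.6180 (R=-0.7500) → pose (4.3742, -2.8859, -1.6180)
step 2: θ'=-1.6180 (straight) → pose (4.4331, -1.6373, -1.6180)
step 3: θ'=-2.1180 (R=-0.5000) → pose (4.3607, -1.8738, -2.1180)
step 4: θ'=-1.8680 (R=4.0000) → pose (3.9520, -2.7836, -1.8680)
step 5: θ'=-0.3680 (R=-0.5000) → pose (3.6538, -2.1707, -0.3680)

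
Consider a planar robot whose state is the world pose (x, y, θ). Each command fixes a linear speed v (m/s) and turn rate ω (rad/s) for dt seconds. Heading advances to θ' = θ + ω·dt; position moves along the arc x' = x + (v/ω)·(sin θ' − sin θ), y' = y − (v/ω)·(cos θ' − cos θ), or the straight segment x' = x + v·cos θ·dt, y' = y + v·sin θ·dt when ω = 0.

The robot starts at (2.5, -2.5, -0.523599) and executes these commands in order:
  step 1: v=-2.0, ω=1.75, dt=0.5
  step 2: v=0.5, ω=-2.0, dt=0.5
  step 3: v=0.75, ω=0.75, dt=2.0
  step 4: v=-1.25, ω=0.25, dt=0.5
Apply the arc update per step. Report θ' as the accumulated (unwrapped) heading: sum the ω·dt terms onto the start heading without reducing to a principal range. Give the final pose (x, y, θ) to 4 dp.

step 1: θ'=0.3514 (R=-1.1429) → pose (1.5352, -2.4167, 0.3514)
step 2: θ'=-0.6486 (R=-0.2500) → pose (1.7723, -2.4522, -0.6486)
step 3: θ'=0.8514 (R=1.0000) → pose (3.1285, -2.3142, 0.8514)
step 4: θ'=0.9764 (R=-5.0000) → pose (2.7471, -2.8088, 0.9764)

(2.7471, -2.8088, 0.9764)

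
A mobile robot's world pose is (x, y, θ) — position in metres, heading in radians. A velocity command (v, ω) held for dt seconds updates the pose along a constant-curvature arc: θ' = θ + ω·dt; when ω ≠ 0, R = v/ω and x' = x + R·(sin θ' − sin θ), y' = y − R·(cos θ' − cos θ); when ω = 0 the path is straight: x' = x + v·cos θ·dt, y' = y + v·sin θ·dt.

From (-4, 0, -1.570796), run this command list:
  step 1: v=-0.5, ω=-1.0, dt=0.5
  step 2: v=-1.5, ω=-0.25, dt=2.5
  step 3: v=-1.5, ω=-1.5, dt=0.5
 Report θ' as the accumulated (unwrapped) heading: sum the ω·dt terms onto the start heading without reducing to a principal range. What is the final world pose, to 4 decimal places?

step 1: θ'=-2.0708 (R=0.5000) → pose (-3.9388, 0.2397, -2.0708)
step 2: θ'=-2.6958 (R=6.0000) → pose (-1.2604, 2.7768, -2.6958)
step 3: θ'=-3.4458 (R=1.0000) → pose (-0.5296, 2.8286, -3.4458)

(-0.5296, 2.8286, -3.4458)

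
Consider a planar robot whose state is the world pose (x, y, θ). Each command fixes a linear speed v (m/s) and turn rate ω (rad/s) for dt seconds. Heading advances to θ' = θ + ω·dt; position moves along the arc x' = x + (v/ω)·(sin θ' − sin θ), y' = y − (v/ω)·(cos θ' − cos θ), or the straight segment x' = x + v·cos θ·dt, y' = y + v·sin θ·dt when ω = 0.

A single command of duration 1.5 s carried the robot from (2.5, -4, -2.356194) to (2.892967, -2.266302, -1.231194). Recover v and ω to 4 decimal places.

v = -1.2500, ω = 0.7500

Δθ = -1.231194 − -2.356194 = 1.125000
ω = Δθ/dt = 1.125000/1.5 = 0.7500
R = −Δy/(cos θ' − cos θ) = -1.6667
v = R·ω = -1.6667·0.7500 = -1.2500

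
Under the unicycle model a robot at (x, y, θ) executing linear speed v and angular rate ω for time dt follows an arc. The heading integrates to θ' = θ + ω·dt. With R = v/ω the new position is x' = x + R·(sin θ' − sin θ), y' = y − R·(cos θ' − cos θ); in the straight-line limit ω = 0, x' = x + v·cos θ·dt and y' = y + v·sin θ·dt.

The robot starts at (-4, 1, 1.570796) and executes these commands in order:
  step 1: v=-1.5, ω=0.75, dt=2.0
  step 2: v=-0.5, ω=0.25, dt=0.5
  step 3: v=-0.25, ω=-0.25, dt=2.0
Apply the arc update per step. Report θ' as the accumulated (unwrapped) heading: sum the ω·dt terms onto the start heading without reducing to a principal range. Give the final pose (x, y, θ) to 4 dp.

step 1: θ'=3.0708 (R=-2.0000) → pose (-2.1415, -0.9950, 3.0708)
step 2: θ'=3.1958 (R=-2.0000) → pose (-1.8916, -0.9971, 3.1958)
step 3: θ'=2.6958 (R=1.0000) → pose (-1.4063, -1.0933, 2.6958)

(-1.4063, -1.0933, 2.6958)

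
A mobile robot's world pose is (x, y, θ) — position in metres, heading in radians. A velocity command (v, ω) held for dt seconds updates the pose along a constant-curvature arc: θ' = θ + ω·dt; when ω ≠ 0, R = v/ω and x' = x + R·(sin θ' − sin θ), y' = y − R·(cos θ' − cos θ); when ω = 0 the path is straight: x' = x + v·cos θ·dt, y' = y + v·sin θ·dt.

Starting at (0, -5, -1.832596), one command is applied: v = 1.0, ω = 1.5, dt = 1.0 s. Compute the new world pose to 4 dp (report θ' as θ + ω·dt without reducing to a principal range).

θ' = -1.8326 + 1.5·1.0 = -0.3326
R = v/ω = 1.0/1.5 = 0.6667
x' = 0 + 0.6667·(sin -0.3326 − sin -1.8326) = 0.4263
y' = -5 − 0.6667·(cos -0.3326 − cos -1.8326) = -5.8027

(0.4263, -5.8027, -0.3326)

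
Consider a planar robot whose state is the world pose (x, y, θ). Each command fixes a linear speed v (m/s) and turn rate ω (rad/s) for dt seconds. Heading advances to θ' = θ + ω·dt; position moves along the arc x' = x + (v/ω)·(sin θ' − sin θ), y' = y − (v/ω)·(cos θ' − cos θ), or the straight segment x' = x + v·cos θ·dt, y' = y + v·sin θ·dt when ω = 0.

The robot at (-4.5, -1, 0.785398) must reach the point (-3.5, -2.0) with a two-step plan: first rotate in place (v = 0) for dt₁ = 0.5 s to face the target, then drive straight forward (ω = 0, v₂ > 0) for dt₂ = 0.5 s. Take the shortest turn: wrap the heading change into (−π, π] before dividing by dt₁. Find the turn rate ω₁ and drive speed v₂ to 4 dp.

heading to target = atan2(-2−-1, -3.5−-4.5) = -0.7854
Δθ = wrap(-0.7854 − 0.7854) = -1.5708; ω₁ = Δθ/dt₁ = -3.1416
distance = √((-3.5−-4.5)² + (-2−-1)²) = 1.4142; v₂ = distance/dt₂ = 2.8284

ω₁ = -3.1416, v₂ = 2.8284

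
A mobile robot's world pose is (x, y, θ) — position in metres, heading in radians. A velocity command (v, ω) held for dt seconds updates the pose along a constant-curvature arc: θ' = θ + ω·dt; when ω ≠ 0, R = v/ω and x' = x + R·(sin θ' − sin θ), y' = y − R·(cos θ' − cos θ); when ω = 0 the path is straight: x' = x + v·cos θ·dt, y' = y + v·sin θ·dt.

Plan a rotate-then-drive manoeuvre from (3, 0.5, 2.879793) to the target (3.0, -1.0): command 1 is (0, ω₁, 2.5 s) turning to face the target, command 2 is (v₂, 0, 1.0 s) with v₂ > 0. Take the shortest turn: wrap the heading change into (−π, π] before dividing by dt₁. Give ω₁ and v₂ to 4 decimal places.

ω₁ = 0.7330, v₂ = 1.5000

heading to target = atan2(-1−0.5, 3−3) = -1.5708
Δθ = wrap(-1.5708 − 2.8798) = 1.8326; ω₁ = Δθ/dt₁ = 0.7330
distance = √((3−3)² + (-1−0.5)²) = 1.5000; v₂ = distance/dt₂ = 1.5000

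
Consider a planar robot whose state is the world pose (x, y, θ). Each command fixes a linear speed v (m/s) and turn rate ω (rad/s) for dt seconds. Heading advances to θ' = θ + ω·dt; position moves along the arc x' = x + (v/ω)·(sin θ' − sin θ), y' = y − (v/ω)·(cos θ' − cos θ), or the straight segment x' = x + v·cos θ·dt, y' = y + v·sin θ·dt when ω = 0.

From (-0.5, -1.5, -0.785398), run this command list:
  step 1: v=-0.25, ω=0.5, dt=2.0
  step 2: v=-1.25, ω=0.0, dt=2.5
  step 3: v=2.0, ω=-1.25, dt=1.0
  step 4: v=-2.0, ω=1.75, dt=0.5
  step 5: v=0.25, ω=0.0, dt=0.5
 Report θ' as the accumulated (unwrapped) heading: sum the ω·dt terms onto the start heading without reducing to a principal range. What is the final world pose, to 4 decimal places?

(-2.9735, -2.2524, -0.1604)

step 1: θ'=0.2146 (R=-0.5000) → pose (-0.9600, -1.3650, 0.2146)
step 2: θ'=0.2146 (straight) → pose (-4.0133, -2.0305, 0.2146)
step 3: θ'=-1.0354 (R=-1.6000) → pose (-2.2965, -2.7775, -1.0354)
step 4: θ'=-0.1604 (R=-1.1429) → pose (-3.0969, -2.2324, -0.1604)
step 5: θ'=-0.1604 (straight) → pose (-2.9735, -2.2524, -0.1604)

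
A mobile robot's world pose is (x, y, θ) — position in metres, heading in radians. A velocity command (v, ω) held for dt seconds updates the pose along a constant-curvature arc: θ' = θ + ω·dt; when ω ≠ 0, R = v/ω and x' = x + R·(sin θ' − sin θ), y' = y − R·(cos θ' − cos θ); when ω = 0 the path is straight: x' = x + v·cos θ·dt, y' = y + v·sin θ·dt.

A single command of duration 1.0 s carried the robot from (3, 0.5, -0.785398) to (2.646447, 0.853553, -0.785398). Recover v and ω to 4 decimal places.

Δθ = -0.785398 − -0.785398 = 0.000000
ω = Δθ/dt = 0.000000/1.0 = 0.0000
ω = 0 → v = (Δx·cos θ + Δy·sin θ)/dt = -0.5000

v = -0.5000, ω = 0.0000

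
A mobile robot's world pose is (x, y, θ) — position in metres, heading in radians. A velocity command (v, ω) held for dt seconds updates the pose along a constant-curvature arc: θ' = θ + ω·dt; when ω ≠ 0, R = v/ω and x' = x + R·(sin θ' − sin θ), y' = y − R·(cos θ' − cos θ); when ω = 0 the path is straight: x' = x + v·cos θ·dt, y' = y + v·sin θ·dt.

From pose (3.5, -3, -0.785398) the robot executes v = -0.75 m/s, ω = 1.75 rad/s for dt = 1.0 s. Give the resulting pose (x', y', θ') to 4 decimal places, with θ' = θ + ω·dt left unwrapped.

θ' = -0.7854 + 1.75·1.0 = 0.9646
R = v/ω = -0.75/1.75 = -0.4286
x' = 3.5 + -0.4286·(sin 0.9646 − sin -0.7854) = 2.8447
y' = -3 − -0.4286·(cos 0.9646 − cos -0.7854) = -3.0589

(2.8447, -3.0589, 0.9646)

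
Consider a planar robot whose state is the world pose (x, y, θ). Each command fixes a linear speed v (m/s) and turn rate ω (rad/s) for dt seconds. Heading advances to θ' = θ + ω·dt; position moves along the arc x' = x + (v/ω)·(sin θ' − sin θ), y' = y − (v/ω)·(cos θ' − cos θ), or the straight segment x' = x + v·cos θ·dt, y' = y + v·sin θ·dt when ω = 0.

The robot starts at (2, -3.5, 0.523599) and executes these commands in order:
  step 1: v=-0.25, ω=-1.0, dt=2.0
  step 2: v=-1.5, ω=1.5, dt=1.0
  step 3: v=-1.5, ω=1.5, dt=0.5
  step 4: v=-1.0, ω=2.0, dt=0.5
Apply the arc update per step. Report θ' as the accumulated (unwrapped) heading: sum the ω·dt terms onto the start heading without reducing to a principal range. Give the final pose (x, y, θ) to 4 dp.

step 1: θ'=-1.4764 (R=0.2500) → pose (1.6261, -3.3071, -1.4764)
step 2: θ'=0.0236 (R=-1.0000) → pose (0.6070, -2.4016, 0.0236)
step 3: θ'=0.7736 (R=-1.0000) → pose (-0.0681, -2.6859, 0.7736)
step 4: θ'=1.7736 (R=-0.5000) → pose (-0.2085, -3.1443, 1.7736)

(-0.2085, -3.1443, 1.7736)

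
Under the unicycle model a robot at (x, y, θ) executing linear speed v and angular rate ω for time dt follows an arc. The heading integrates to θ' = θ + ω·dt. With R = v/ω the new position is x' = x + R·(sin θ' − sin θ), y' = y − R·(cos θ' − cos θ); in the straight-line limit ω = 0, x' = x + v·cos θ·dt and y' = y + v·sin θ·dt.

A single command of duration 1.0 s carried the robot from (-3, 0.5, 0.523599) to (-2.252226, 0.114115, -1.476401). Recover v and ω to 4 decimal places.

v = 1.0000, ω = -2.0000

Δθ = -1.476401 − 0.523599 = -2.000000
ω = Δθ/dt = -2.000000/1.0 = -2.0000
R = Δx/(sin θ' − sin θ) = -0.5000
v = R·ω = -0.5000·-2.0000 = 1.0000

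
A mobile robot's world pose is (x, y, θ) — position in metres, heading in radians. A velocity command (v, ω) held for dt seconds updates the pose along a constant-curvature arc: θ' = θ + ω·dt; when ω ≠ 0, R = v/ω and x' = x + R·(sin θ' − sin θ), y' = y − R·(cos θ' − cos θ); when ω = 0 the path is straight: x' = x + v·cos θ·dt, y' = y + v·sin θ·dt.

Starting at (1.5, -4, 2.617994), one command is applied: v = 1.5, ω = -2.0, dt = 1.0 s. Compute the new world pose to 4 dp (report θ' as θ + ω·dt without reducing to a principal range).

θ' = 2.6180 + -2.0·1.0 = 0.6180
R = v/ω = 1.5/-2.0 = -0.7500
x' = 1.5 + -0.7500·(sin 0.6180 − sin 2.6180) = 1.4404
y' = -4 − -0.7500·(cos 0.6180 − cos 2.6180) = -2.7392

(1.4404, -2.7392, 0.6180)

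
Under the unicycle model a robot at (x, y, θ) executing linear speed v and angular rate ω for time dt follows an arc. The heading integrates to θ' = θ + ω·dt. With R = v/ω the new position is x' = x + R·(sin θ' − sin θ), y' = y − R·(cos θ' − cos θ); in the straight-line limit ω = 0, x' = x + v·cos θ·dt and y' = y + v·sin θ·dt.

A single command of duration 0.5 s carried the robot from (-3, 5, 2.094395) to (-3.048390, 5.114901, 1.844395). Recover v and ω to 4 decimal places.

v = 0.2500, ω = -0.5000

Δθ = 1.844395 − 2.094395 = -0.250000
ω = Δθ/dt = -0.250000/0.5 = -0.5000
R = −Δy/(cos θ' − cos θ) = -0.5000
v = R·ω = -0.5000·-0.5000 = 0.2500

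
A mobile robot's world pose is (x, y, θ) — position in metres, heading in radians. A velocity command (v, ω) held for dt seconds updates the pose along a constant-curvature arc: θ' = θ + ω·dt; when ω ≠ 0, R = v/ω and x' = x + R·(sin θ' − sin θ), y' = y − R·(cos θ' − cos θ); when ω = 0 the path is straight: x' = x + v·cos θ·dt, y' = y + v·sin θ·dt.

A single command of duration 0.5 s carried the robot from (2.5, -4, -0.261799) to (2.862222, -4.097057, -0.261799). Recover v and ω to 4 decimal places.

v = 0.7500, ω = 0.0000

Δθ = -0.261799 − -0.261799 = 0.000000
ω = Δθ/dt = 0.000000/0.5 = 0.0000
ω = 0 → v = (Δx·cos θ + Δy·sin θ)/dt = 0.7500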